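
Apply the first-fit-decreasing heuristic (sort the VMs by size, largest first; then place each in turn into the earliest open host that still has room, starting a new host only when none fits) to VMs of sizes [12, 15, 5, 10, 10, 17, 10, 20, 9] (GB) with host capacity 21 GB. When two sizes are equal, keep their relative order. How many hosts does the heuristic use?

6

Sorted descending: 20, 17, 15, 12, 10, 10, 10, 9, 5.
  20 → host 1 (new)  [load 20/21]
  17 → host 2 (new)  [load 17/21]
  15 → host 3 (new)  [load 15/21]
  12 → host 4 (new)  [load 12/21]
  10 → host 5 (new)  [load 10/21]
  10 → host 5  [load 20/21]
  10 → host 6 (new)  [load 10/21]
  9 → host 4  [load 21/21]
  5 → host 3  [load 20/21]
6 hosts opened.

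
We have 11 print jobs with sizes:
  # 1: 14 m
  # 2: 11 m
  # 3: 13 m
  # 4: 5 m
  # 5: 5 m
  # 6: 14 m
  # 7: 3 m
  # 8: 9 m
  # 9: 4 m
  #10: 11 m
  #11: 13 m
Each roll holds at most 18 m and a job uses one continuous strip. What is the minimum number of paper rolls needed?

Total = 14 + 14 + 13 + 13 + 11 + 11 + 9 + 5 + 5 + 4 + 3 = 102 m.
Lower bound: ⌈102/18⌉ = 6 paper rolls.
A packing using 7 paper rolls:
  roll 1: 14 + 4 = 18
  roll 2: 14 + 3 = 17
  roll 3: 13 + 5 = 18
  roll 4: 13 + 5 = 18
  roll 5: 11 = 11
  roll 6: 11 = 11
  roll 7: 9 = 9
No arrangement into 6 paper rolls stays within capacity, so 7 is optimal.

7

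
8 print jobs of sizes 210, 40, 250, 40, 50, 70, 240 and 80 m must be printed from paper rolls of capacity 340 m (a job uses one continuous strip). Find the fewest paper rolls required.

3

Total = 250 + 240 + 210 + 80 + 70 + 50 + 40 + 40 = 980 m.
Lower bound: ⌈980/340⌉ = 3 paper rolls.
A packing using 3 paper rolls:
  roll 1: 250 + 80 = 330
  roll 2: 240 + 70 = 310
  roll 3: 210 + 50 + 40 + 40 = 340
This matches the lower bound, so 3 is optimal.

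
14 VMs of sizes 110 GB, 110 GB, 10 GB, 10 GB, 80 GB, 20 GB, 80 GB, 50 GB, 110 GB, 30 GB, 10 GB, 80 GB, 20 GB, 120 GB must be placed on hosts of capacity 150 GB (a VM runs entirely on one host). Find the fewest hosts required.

7

Total = 120 + 110 + 110 + 110 + 80 + 80 + 80 + 50 + 30 + 20 + 20 + 10 + 10 + 10 = 840 GB.
Lower bound: ⌈840/150⌉ = 6 hosts.
Also, 7 VMs each exceed 75 GB, and no two of those can share a host, so at least 7 hosts are needed.
A packing using 7 hosts:
  host 1: 120 + 30 = 150
  host 2: 110 + 20 + 20 = 150
  host 3: 110 + 10 + 10 + 10 = 140
  host 4: 110 = 110
  host 5: 80 + 50 = 130
  host 6: 80 = 80
  host 7: 80 = 80
This matches the lower bound, so 7 is optimal.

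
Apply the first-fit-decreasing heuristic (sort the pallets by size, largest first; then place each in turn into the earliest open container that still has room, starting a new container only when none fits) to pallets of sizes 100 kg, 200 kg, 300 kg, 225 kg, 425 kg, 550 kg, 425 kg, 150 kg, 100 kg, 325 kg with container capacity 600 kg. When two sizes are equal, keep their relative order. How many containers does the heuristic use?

Sorted descending: 550, 425, 425, 325, 300, 225, 200, 150, 100, 100.
  550 → container 1 (new)  [load 550/600]
  425 → container 2 (new)  [load 425/600]
  425 → container 3 (new)  [load 425/600]
  325 → container 4 (new)  [load 325/600]
  300 → container 5 (new)  [load 300/600]
  225 → container 4  [load 550/600]
  200 → container 5  [load 500/600]
  150 → container 2  [load 575/600]
  100 → container 3  [load 525/600]
  100 → container 5  [load 600/600]
5 containers opened.

5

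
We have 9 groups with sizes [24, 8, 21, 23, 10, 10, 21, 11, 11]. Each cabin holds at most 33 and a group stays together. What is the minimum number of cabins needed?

5

Total = 24 + 23 + 21 + 21 + 11 + 11 + 10 + 10 + 8 = 139.
Lower bound: ⌈139/33⌉ = 5 cabins.
A packing using 5 cabins:
  cabin 1: 24 + 8 = 32
  cabin 2: 23 + 10 = 33
  cabin 3: 21 + 11 = 32
  cabin 4: 21 + 11 = 32
  cabin 5: 10 = 10
This matches the lower bound, so 5 is optimal.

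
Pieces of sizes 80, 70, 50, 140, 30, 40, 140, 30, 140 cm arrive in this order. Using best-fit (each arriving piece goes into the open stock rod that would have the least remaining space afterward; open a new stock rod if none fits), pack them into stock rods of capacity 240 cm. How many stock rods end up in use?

  80 → stock rod 1 (new)  [load 80/240]
  70 → stock rod 1  [load 150/240]
  50 → stock rod 1  [load 200/240]
  140 → stock rod 2 (new)  [load 140/240]
  30 → stock rod 1  [load 230/240]
  40 → stock rod 2  [load 180/240]
  140 → stock rod 3 (new)  [load 140/240]
  30 → stock rod 2  [load 210/240]
  140 → stock rod 4 (new)  [load 140/240]
4 stock rods opened.

4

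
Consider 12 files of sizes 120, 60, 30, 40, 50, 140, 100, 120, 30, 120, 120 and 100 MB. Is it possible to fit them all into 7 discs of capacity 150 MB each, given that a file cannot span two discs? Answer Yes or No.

No

Total = 1030 MB; ⌈1030/150⌉ = 7.
The bound of 7 does not rule out 7, but exhaustive search shows no assignment into 7 discs of capacity 150 MB exists — the minimum is 8.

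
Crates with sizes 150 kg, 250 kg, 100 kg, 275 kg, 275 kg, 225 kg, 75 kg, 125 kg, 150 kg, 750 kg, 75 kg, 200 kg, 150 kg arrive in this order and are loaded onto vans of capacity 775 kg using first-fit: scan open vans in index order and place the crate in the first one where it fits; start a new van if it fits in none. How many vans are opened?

  150 → van 1 (new)  [load 150/775]
  250 → van 1  [load 400/775]
  100 → van 1  [load 500/775]
  275 → van 1  [load 775/775]
  275 → van 2 (new)  [load 275/775]
  225 → van 2  [load 500/775]
  75 → van 2  [load 575/775]
  125 → van 2  [load 700/775]
  150 → van 3 (new)  [load 150/775]
  750 → van 4 (new)  [load 750/775]
  75 → van 2  [load 775/775]
  200 → van 3  [load 350/775]
  150 → van 3  [load 500/775]
4 vans opened.

4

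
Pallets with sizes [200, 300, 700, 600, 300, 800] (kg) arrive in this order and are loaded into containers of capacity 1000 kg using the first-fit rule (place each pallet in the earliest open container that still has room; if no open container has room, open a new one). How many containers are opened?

  200 → container 1 (new)  [load 200/1000]
  300 → container 1  [load 500/1000]
  700 → container 2 (new)  [load 700/1000]
  600 → container 3 (new)  [load 600/1000]
  300 → container 1  [load 800/1000]
  800 → container 4 (new)  [load 800/1000]
4 containers opened.

4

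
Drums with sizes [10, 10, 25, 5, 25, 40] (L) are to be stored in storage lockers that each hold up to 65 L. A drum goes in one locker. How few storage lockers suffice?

Total = 40 + 25 + 25 + 10 + 10 + 5 = 115 L.
Lower bound: ⌈115/65⌉ = 2 storage lockers.
A packing using 2 storage lockers:
  locker 1: 40 + 25 = 65
  locker 2: 25 + 10 + 10 + 5 = 50
This matches the lower bound, so 2 is optimal.

2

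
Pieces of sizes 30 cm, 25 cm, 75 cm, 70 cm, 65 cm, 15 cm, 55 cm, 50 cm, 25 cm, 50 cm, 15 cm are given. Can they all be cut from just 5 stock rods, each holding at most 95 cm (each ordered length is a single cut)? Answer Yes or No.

No

Total = 475 cm; ⌈475/95⌉ = 5.
6 pieces each exceed half the capacity and cannot share a stock rod, forcing at least 6 stock rods.
At least 6 stock rods are required, but only 5 are allowed.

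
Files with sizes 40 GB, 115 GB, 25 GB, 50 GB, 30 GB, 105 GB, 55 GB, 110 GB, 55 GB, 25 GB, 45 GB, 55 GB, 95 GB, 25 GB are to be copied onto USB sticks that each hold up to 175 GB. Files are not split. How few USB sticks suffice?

5

Total = 115 + 110 + 105 + 95 + 55 + 55 + 55 + 50 + 45 + 40 + 30 + 25 + 25 + 25 = 830 GB.
Lower bound: ⌈830/175⌉ = 5 USB sticks.
A packing using 5 USB sticks:
  USB stick 1: 115 + 55 = 170
  USB stick 2: 110 + 55 = 165
  USB stick 3: 105 + 55 = 160
  USB stick 4: 95 + 50 + 30 = 175
  USB stick 5: 45 + 40 + 25 + 25 + 25 = 160
This matches the lower bound, so 5 is optimal.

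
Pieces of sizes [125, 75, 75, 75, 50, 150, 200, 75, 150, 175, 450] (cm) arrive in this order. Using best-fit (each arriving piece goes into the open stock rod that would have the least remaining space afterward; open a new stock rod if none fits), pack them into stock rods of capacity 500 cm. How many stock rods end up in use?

4

  125 → stock rod 1 (new)  [load 125/500]
  75 → stock rod 1  [load 200/500]
  75 → stock rod 1  [load 275/500]
  75 → stock rod 1  [load 350/500]
  50 → stock rod 1  [load 400/500]
  150 → stock rod 2 (new)  [load 150/500]
  200 → stock rod 2  [load 350/500]
  75 → stock rod 1  [load 475/500]
  150 → stock rod 2  [load 500/500]
  175 → stock rod 3 (new)  [load 175/500]
  450 → stock rod 4 (new)  [load 450/500]
4 stock rods opened.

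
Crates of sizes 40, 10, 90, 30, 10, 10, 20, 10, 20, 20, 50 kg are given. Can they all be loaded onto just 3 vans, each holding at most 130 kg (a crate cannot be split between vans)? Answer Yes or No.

A valid assignment using 3 vans:
  van 1: 90 + 40 = 130
  van 2: 50 + 30 + 20 + 20 + 10 = 130
  van 3: 20 + 10 + 10 + 10 = 50
Every load is within 130 kg, so 3 vans suffice.

Yes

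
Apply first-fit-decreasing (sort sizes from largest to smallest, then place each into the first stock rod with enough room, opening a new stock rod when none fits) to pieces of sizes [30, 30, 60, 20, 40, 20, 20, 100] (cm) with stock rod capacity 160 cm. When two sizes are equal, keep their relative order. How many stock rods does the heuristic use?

2

Sorted descending: 100, 60, 40, 30, 30, 20, 20, 20.
  100 → stock rod 1 (new)  [load 100/160]
  60 → stock rod 1  [load 160/160]
  40 → stock rod 2 (new)  [load 40/160]
  30 → stock rod 2  [load 70/160]
  30 → stock rod 2  [load 100/160]
  20 → stock rod 2  [load 120/160]
  20 → stock rod 2  [load 140/160]
  20 → stock rod 2  [load 160/160]
2 stock rods opened.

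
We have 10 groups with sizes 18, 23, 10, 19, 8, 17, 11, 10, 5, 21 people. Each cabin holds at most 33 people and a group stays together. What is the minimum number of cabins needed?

5

Total = 23 + 21 + 19 + 18 + 17 + 11 + 10 + 10 + 8 + 5 = 142 people.
Lower bound: ⌈142/33⌉ = 5 cabins.
A packing using 5 cabins:
  cabin 1: 23 + 10 = 33
  cabin 2: 21 + 11 = 32
  cabin 3: 19 + 10 = 29
  cabin 4: 18 + 8 + 5 = 31
  cabin 5: 17 = 17
This matches the lower bound, so 5 is optimal.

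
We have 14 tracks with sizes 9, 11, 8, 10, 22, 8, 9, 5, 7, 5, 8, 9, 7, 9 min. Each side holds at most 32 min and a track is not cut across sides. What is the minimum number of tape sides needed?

Total = 22 + 11 + 10 + 9 + 9 + 9 + 9 + 8 + 8 + 8 + 7 + 7 + 5 + 5 = 127 min.
Lower bound: ⌈127/32⌉ = 4 tape sides.
A packing using 4 tape sides:
  side 1: 22 + 10 = 32
  side 2: 11 + 9 + 7 + 5 = 32
  side 3: 9 + 9 + 9 + 5 = 32
  side 4: 8 + 8 + 8 + 7 = 31
This matches the lower bound, so 4 is optimal.

4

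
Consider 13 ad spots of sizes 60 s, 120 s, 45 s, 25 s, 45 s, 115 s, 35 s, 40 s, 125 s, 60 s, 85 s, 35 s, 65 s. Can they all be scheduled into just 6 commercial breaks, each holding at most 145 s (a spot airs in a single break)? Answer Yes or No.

No

Total = 855 s; ⌈855/145⌉ = 6.
The bound of 6 does not rule out 6, but exhaustive search shows no assignment into 6 commercial breaks of capacity 145 s exists — the minimum is 7.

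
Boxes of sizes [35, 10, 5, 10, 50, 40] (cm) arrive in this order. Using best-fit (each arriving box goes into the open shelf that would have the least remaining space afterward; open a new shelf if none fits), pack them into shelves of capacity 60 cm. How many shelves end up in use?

3

  35 → shelf 1 (new)  [load 35/60]
  10 → shelf 1  [load 45/60]
  5 → shelf 1  [load 50/60]
  10 → shelf 1  [load 60/60]
  50 → shelf 2 (new)  [load 50/60]
  40 → shelf 3 (new)  [load 40/60]
3 shelves opened.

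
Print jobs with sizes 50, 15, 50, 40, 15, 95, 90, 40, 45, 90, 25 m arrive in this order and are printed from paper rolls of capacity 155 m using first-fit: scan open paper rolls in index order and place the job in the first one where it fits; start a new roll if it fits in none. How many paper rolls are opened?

  50 → roll 1 (new)  [load 50/155]
  15 → roll 1  [load 65/155]
  50 → roll 1  [load 115/155]
  40 → roll 1  [load 155/155]
  15 → roll 2 (new)  [load 15/155]
  95 → roll 2  [load 110/155]
  90 → roll 3 (new)  [load 90/155]
  40 → roll 2  [load 150/155]
  45 → roll 3  [load 135/155]
  90 → roll 4 (new)  [load 90/155]
  25 → roll 4  [load 115/155]
4 paper rolls opened.

4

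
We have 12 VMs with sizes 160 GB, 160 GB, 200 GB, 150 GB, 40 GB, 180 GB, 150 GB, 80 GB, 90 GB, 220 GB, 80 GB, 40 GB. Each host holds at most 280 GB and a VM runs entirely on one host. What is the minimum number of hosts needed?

7

Total = 220 + 200 + 180 + 160 + 160 + 150 + 150 + 90 + 80 + 80 + 40 + 40 = 1550 GB.
Lower bound: ⌈1550/280⌉ = 6 hosts.
Also, 7 VMs each exceed 140 GB, and no two of those can share a host, so at least 7 hosts are needed.
A packing using 7 hosts:
  host 1: 220 + 40 = 260
  host 2: 200 + 80 = 280
  host 3: 180 + 90 = 270
  host 4: 160 + 80 + 40 = 280
  host 5: 160 = 160
  host 6: 150 = 150
  host 7: 150 = 150
This matches the lower bound, so 7 is optimal.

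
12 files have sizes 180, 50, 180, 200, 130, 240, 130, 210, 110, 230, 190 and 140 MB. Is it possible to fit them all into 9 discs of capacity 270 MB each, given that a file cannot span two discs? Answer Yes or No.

Yes

A valid assignment using 9 discs:
  disc 1: 240 = 240
  disc 2: 230 = 230
  disc 3: 210 + 50 = 260
  disc 4: 200 = 200
  disc 5: 190 = 190
  disc 6: 180 = 180
  disc 7: 180 = 180
  disc 8: 140 + 130 = 270
  disc 9: 130 + 110 = 240
Every load is within 270 MB, so 9 discs suffice.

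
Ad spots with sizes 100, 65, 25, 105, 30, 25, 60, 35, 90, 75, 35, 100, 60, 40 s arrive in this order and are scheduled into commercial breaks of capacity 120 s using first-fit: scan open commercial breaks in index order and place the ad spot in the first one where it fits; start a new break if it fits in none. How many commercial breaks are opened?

8

  100 → break 1 (new)  [load 100/120]
  65 → break 2 (new)  [load 65/120]
  25 → break 2  [load 90/120]
  105 → break 3 (new)  [load 105/120]
  30 → break 2  [load 120/120]
  25 → break 4 (new)  [load 25/120]
  60 → break 4  [load 85/120]
  35 → break 4  [load 120/120]
  90 → break 5 (new)  [load 90/120]
  75 → break 6 (new)  [load 75/120]
  35 → break 6  [load 110/120]
  100 → break 7 (new)  [load 100/120]
  60 → break 8 (new)  [load 60/120]
  40 → break 8  [load 100/120]
8 commercial breaks opened.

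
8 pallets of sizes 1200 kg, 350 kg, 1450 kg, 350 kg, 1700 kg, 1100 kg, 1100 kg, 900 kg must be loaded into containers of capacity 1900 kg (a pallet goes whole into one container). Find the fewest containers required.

Total = 1700 + 1450 + 1200 + 1100 + 1100 + 900 + 350 + 350 = 8150 kg.
Lower bound: ⌈8150/1900⌉ = 5 containers.
A packing using 6 containers:
  container 1: 1700 = 1700
  container 2: 1450 + 350 = 1800
  container 3: 1200 + 350 = 1550
  container 4: 1100 = 1100
  container 5: 1100 = 1100
  container 6: 900 = 900
No arrangement into 5 containers stays within capacity, so 6 is optimal.

6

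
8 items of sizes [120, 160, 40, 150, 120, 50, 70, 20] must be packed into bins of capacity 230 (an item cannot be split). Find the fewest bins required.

Total = 160 + 150 + 120 + 120 + 70 + 50 + 40 + 20 = 730.
Lower bound: ⌈730/230⌉ = 4 bins.
A packing using 4 bins:
  bin 1: 160 + 70 = 230
  bin 2: 150 + 50 + 20 = 220
  bin 3: 120 + 40 = 160
  bin 4: 120 = 120
This matches the lower bound, so 4 is optimal.

4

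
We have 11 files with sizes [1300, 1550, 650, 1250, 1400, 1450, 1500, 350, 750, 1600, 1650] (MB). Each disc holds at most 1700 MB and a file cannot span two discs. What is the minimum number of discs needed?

9

Total = 1650 + 1600 + 1550 + 1500 + 1450 + 1400 + 1300 + 1250 + 750 + 650 + 350 = 13450 MB.
Lower bound: ⌈13450/1700⌉ = 8 discs.
A packing using 9 discs:
  disc 1: 1650 = 1650
  disc 2: 1600 = 1600
  disc 3: 1550 = 1550
  disc 4: 1500 = 1500
  disc 5: 1450 = 1450
  disc 6: 1400 = 1400
  disc 7: 1300 + 350 = 1650
  disc 8: 1250 = 1250
  disc 9: 750 + 650 = 1400
No arrangement into 8 discs stays within capacity, so 9 is optimal.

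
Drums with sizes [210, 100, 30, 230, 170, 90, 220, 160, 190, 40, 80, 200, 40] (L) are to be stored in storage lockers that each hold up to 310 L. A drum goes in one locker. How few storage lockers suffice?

7

Total = 230 + 220 + 210 + 200 + 190 + 170 + 160 + 100 + 90 + 80 + 40 + 40 + 30 = 1760 L.
Lower bound: ⌈1760/310⌉ = 6 storage lockers.
Also, 7 drums each exceed 155 L, and no two of those can share a locker, so at least 7 storage lockers are needed.
A packing using 7 storage lockers:
  locker 1: 230 + 80 = 310
  locker 2: 220 + 90 = 310
  locker 3: 210 + 100 = 310
  locker 4: 200 + 40 + 40 + 30 = 310
  locker 5: 190 = 190
  locker 6: 170 = 170
  locker 7: 160 = 160
This matches the lower bound, so 7 is optimal.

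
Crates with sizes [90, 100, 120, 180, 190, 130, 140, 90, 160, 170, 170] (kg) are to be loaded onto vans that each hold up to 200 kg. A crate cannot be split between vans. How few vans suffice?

Total = 190 + 180 + 170 + 170 + 160 + 140 + 130 + 120 + 100 + 90 + 90 = 1540 kg.
Lower bound: ⌈1540/200⌉ = 8 vans.
A packing using 10 vans:
  van 1: 190 = 190
  van 2: 180 = 180
  van 3: 170 = 170
  van 4: 170 = 170
  van 5: 160 = 160
  van 6: 140 = 140
  van 7: 130 = 130
  van 8: 120 = 120
  van 9: 100 + 90 = 190
  van 10: 90 = 90
No arrangement into 9 vans stays within capacity, so 10 is optimal.

10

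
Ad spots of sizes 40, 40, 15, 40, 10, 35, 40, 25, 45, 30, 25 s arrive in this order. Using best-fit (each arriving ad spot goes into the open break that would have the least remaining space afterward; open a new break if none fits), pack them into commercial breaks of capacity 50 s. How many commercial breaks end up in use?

  40 → break 1 (new)  [load 40/50]
  40 → break 2 (new)  [load 40/50]
  15 → break 3 (new)  [load 15/50]
  40 → break 4 (new)  [load 40/50]
  10 → break 1  [load 50/50]
  35 → break 3  [load 50/50]
  40 → break 5 (new)  [load 40/50]
  25 → break 6 (new)  [load 25/50]
  45 → break 7 (new)  [load 45/50]
  30 → break 8 (new)  [load 30/50]
  25 → break 6  [load 50/50]
8 commercial breaks opened.

8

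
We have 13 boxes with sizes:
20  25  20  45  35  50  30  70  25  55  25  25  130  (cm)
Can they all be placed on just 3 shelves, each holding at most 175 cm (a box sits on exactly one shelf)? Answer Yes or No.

No

Total = 555 cm; ⌈555/175⌉ = 4.
At least 4 shelves are required, but only 3 are allowed.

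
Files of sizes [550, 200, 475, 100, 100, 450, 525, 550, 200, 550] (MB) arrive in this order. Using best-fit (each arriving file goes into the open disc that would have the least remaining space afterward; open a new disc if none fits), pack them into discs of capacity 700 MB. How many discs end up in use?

  550 → disc 1 (new)  [load 550/700]
  200 → disc 2 (new)  [load 200/700]
  475 → disc 2  [load 675/700]
  100 → disc 1  [load 650/700]
  100 → disc 3 (new)  [load 100/700]
  450 → disc 3  [load 550/700]
  525 → disc 4 (new)  [load 525/700]
  550 → disc 5 (new)  [load 550/700]
  200 → disc 6 (new)  [load 200/700]
  550 → disc 7 (new)  [load 550/700]
7 discs opened.

7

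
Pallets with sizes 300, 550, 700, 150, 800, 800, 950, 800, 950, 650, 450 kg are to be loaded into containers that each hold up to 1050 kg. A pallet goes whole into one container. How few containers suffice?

8

Total = 950 + 950 + 800 + 800 + 800 + 700 + 650 + 550 + 450 + 300 + 150 = 7100 kg.
Lower bound: ⌈7100/1050⌉ = 7 containers.
Also, 8 pallets each exceed 525 kg, and no two of those can share a container, so at least 8 containers are needed.
A packing using 8 containers:
  container 1: 950 = 950
  container 2: 950 = 950
  container 3: 800 + 150 = 950
  container 4: 800 = 800
  container 5: 800 = 800
  container 6: 700 + 300 = 1000
  container 7: 650 = 650
  container 8: 550 + 450 = 1000
This matches the lower bound, so 8 is optimal.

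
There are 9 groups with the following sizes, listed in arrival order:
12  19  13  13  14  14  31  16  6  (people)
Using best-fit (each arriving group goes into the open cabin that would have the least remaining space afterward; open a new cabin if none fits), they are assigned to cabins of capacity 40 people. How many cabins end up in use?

  12 → cabin 1 (new)  [load 12/40]
  19 → cabin 1  [load 31/40]
  13 → cabin 2 (new)  [load 13/40]
  13 → cabin 2  [load 26/40]
  14 → cabin 2  [load 40/40]
  14 → cabin 3 (new)  [load 14/40]
  31 → cabin 4 (new)  [load 31/40]
  16 → cabin 3  [load 30/40]
  6 → cabin 1  [load 37/40]
4 cabins opened.

4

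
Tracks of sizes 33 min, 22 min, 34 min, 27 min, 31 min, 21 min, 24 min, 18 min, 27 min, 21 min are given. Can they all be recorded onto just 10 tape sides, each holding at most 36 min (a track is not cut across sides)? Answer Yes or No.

Yes

A valid assignment using 10 tape sides:
  side 1: 34 = 34
  side 2: 33 = 33
  side 3: 31 = 31
  side 4: 27 = 27
  side 5: 27 = 27
  side 6: 24 = 24
  side 7: 22 = 22
  side 8: 21 = 21
  side 9: 21 = 21
  side 10: 18 = 18
Every load is within 36 min, so 10 tape sides suffice.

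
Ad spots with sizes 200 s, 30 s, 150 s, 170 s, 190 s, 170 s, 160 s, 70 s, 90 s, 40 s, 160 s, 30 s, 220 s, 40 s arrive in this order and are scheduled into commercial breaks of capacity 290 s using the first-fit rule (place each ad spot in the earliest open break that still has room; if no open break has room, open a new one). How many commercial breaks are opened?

  200 → break 1 (new)  [load 200/290]
  30 → break 1  [load 230/290]
  150 → break 2 (new)  [load 150/290]
  170 → break 3 (new)  [load 170/290]
  190 → break 4 (new)  [load 190/290]
  170 → break 5 (new)  [load 170/290]
  160 → break 6 (new)  [load 160/290]
  70 → break 2  [load 220/290]
  90 → break 3  [load 260/290]
  40 → break 1  [load 270/290]
  160 → break 7 (new)  [load 160/290]
  30 → break 2  [load 250/290]
  220 → break 8 (new)  [load 220/290]
  40 → break 2  [load 290/290]
8 commercial breaks opened.

8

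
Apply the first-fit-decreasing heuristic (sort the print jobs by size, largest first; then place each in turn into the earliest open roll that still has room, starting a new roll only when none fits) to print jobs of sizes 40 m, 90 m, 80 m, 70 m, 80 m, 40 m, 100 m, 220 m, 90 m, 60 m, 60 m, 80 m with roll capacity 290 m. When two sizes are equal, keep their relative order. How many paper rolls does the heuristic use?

4

Sorted descending: 220, 100, 90, 90, 80, 80, 80, 70, 60, 60, 40, 40.
  220 → roll 1 (new)  [load 220/290]
  100 → roll 2 (new)  [load 100/290]
  90 → roll 2  [load 190/290]
  90 → roll 2  [load 280/290]
  80 → roll 3 (new)  [load 80/290]
  80 → roll 3  [load 160/290]
  80 → roll 3  [load 240/290]
  70 → roll 1  [load 290/290]
  60 → roll 4 (new)  [load 60/290]
  60 → roll 4  [load 120/290]
  40 → roll 3  [load 280/290]
  40 → roll 4  [load 160/290]
4 paper rolls opened.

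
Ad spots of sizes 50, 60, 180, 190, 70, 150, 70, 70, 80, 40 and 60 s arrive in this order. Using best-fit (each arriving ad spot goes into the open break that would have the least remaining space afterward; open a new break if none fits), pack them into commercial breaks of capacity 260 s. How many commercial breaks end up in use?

  50 → break 1 (new)  [load 50/260]
  60 → break 1  [load 110/260]
  180 → break 2 (new)  [load 180/260]
  190 → break 3 (new)  [load 190/260]
  70 → break 3  [load 260/260]
  150 → break 1  [load 260/260]
  70 → break 2  [load 250/260]
  70 → break 4 (new)  [load 70/260]
  80 → break 4  [load 150/260]
  40 → break 4  [load 190/260]
  60 → break 4  [load 250/260]
4 commercial breaks opened.

4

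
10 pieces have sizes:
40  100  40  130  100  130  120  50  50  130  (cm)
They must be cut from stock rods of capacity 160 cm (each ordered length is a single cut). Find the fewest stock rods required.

7

Total = 130 + 130 + 130 + 120 + 100 + 100 + 50 + 50 + 40 + 40 = 890 cm.
Lower bound: ⌈890/160⌉ = 6 stock rods.
A packing using 7 stock rods:
  stock rod 1: 130 = 130
  stock rod 2: 130 = 130
  stock rod 3: 130 = 130
  stock rod 4: 120 + 40 = 160
  stock rod 5: 100 + 50 = 150
  stock rod 6: 100 + 50 = 150
  stock rod 7: 40 = 40
No arrangement into 6 stock rods stays within capacity, so 7 is optimal.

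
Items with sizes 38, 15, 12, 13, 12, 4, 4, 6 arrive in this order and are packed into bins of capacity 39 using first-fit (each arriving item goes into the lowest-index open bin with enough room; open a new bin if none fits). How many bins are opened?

  38 → bin 1 (new)  [load 38/39]
  15 → bin 2 (new)  [load 15/39]
  12 → bin 2  [load 27/39]
  13 → bin 3 (new)  [load 13/39]
  12 → bin 2  [load 39/39]
  4 → bin 3  [load 17/39]
  4 → bin 3  [load 21/39]
  6 → bin 3  [load 27/39]
3 bins opened.

3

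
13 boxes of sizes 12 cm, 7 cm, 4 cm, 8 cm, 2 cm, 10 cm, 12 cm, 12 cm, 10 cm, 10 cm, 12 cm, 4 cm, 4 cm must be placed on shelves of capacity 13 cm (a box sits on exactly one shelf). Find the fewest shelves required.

Total = 12 + 12 + 12 + 12 + 10 + 10 + 10 + 8 + 7 + 4 + 4 + 4 + 2 = 107 cm.
Lower bound: ⌈107/13⌉ = 9 shelves.
A packing using 10 shelves:
  shelf 1: 12 = 12
  shelf 2: 12 = 12
  shelf 3: 12 = 12
  shelf 4: 12 = 12
  shelf 5: 10 + 2 = 12
  shelf 6: 10 = 10
  shelf 7: 10 = 10
  shelf 8: 8 + 4 = 12
  shelf 9: 7 + 4 = 11
  shelf 10: 4 = 4
No arrangement into 9 shelves stays within capacity, so 10 is optimal.

10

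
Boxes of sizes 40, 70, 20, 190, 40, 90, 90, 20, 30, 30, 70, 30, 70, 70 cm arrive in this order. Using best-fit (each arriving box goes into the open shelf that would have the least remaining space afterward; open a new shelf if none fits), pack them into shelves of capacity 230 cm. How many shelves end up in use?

  40 → shelf 1 (new)  [load 40/230]
  70 → shelf 1  [load 110/230]
  20 → shelf 1  [load 130/230]
  190 → shelf 2 (new)  [load 190/230]
  40 → shelf 2  [load 230/230]
  90 → shelf 1  [load 220/230]
  90 → shelf 3 (new)  [load 90/230]
  20 → shelf 3  [load 110/230]
  30 → shelf 3  [load 140/230]
  30 → shelf 3  [load 170/230]
  70 → shelf 4 (new)  [load 70/230]
  30 → shelf 3  [load 200/230]
  70 → shelf 4  [load 140/230]
  70 → shelf 4  [load 210/230]
4 shelves opened.

4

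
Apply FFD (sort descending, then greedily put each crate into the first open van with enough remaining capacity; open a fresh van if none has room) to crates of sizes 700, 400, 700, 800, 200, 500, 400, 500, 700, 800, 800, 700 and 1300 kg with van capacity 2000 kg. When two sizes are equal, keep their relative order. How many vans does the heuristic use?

Sorted descending: 1300, 800, 800, 800, 700, 700, 700, 700, 500, 500, 400, 400, 200.
  1300 → van 1 (new)  [load 1300/2000]
  800 → van 2 (new)  [load 800/2000]
  800 → van 2  [load 1600/2000]
  800 → van 3 (new)  [load 800/2000]
  700 → van 1  [load 2000/2000]
  700 → van 3  [load 1500/2000]
  700 → van 4 (new)  [load 700/2000]
  700 → van 4  [load 1400/2000]
  500 → van 3  [load 2000/2000]
  500 → van 4  [load 1900/2000]
  400 → van 2  [load 2000/2000]
  400 → van 5 (new)  [load 400/2000]
  200 → van 5  [load 600/2000]
5 vans opened.

5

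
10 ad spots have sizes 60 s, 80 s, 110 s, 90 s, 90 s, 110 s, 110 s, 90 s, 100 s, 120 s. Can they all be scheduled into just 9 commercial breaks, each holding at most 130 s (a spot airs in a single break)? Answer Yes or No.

No

Total = 960 s; ⌈960/130⌉ = 8.
9 ad spots each exceed half the capacity and cannot share a break, forcing at least 9 commercial breaks.
The bound of 9 does not rule out 9, but exhaustive search shows no assignment into 9 commercial breaks of capacity 130 s exists — the minimum is 10.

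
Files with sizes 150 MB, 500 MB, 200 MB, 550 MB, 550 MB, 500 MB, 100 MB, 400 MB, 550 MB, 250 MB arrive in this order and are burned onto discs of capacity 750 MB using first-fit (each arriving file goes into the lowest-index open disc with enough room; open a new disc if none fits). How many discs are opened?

6

  150 → disc 1 (new)  [load 150/750]
  500 → disc 1  [load 650/750]
  200 → disc 2 (new)  [load 200/750]
  550 → disc 2  [load 750/750]
  550 → disc 3 (new)  [load 550/750]
  500 → disc 4 (new)  [load 500/750]
  100 → disc 1  [load 750/750]
  400 → disc 5 (new)  [load 400/750]
  550 → disc 6 (new)  [load 550/750]
  250 → disc 4  [load 750/750]
6 discs opened.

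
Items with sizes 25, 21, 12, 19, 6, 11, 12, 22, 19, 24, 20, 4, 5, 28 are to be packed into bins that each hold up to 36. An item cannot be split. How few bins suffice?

8

Total = 28 + 25 + 24 + 22 + 21 + 20 + 19 + 19 + 12 + 12 + 11 + 6 + 5 + 4 = 228.
Lower bound: ⌈228/36⌉ = 7 bins.
Also, 8 items each exceed 18, and no two of those can share a bin, so at least 8 bins are needed.
A packing using 8 bins:
  bin 1: 28 + 6 = 34
  bin 2: 25 + 11 = 36
  bin 3: 24 + 12 = 36
  bin 4: 22 + 12 = 34
  bin 5: 21 + 5 + 4 = 30
  bin 6: 20 = 20
  bin 7: 19 = 19
  bin 8: 19 = 19
This matches the lower bound, so 8 is optimal.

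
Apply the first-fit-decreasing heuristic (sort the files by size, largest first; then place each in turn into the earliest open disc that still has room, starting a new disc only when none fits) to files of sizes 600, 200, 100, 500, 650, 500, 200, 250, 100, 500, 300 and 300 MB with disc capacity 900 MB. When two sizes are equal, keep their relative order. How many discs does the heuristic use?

5

Sorted descending: 650, 600, 500, 500, 500, 300, 300, 250, 200, 200, 100, 100.
  650 → disc 1 (new)  [load 650/900]
  600 → disc 2 (new)  [load 600/900]
  500 → disc 3 (new)  [load 500/900]
  500 → disc 4 (new)  [load 500/900]
  500 → disc 5 (new)  [load 500/900]
  300 → disc 2  [load 900/900]
  300 → disc 3  [load 800/900]
  250 → disc 1  [load 900/900]
  200 → disc 4  [load 700/900]
  200 → disc 4  [load 900/900]
  100 → disc 3  [load 900/900]
  100 → disc 5  [load 600/900]
5 discs opened.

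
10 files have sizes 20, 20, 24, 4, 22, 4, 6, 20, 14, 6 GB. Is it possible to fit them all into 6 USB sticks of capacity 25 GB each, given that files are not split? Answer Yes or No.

No

Total = 140 GB; ⌈140/25⌉ = 6.
The bound of 6 does not rule out 6, but exhaustive search shows no assignment into 6 USB sticks of capacity 25 GB exists — the minimum is 7.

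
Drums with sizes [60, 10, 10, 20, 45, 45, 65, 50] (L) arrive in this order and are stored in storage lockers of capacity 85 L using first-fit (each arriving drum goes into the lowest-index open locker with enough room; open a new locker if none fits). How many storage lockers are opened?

  60 → locker 1 (new)  [load 60/85]
  10 → locker 1  [load 70/85]
  10 → locker 1  [load 80/85]
  20 → locker 2 (new)  [load 20/85]
  45 → locker 2  [load 65/85]
  45 → locker 3 (new)  [load 45/85]
  65 → locker 4 (new)  [load 65/85]
  50 → locker 5 (new)  [load 50/85]
5 storage lockers opened.

5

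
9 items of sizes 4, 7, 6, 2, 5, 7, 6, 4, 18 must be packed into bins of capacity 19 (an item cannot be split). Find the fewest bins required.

Total = 18 + 7 + 7 + 6 + 6 + 5 + 4 + 4 + 2 = 59.
Lower bound: ⌈59/19⌉ = 4 bins.
A packing using 4 bins:
  bin 1: 18 = 18
  bin 2: 7 + 7 + 5 = 19
  bin 3: 6 + 6 + 4 + 2 = 18
  bin 4: 4 = 4
This matches the lower bound, so 4 is optimal.

4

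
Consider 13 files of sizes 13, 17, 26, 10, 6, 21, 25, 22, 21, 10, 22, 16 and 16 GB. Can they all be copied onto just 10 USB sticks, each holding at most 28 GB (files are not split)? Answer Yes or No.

Yes

A valid assignment using 10 USB sticks:
  USB stick 1: 26 = 26
  USB stick 2: 25 = 25
  USB stick 3: 22 + 6 = 28
  USB stick 4: 22 = 22
  USB stick 5: 21 = 21
  USB stick 6: 21 = 21
  USB stick 7: 17 + 10 = 27
  USB stick 8: 16 + 10 = 26
  USB stick 9: 16 = 16
  USB stick 10: 13 = 13
Every load is within 28 GB, so 10 USB sticks suffice.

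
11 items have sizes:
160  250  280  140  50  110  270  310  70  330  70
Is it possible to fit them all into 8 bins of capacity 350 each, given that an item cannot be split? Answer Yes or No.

Yes

A valid assignment using 7 bins:
  bin 1: 330 = 330
  bin 2: 310 = 310
  bin 3: 280 + 70 = 350
  bin 4: 270 + 70 = 340
  bin 5: 250 + 50 = 300
  bin 6: 160 + 140 = 300
  bin 7: 110 = 110
That uses only 7 ≤ 8, so 8 bins are enough.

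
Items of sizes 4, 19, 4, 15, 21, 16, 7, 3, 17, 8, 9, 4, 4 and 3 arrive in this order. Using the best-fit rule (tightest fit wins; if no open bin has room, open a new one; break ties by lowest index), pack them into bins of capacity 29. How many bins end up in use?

  4 → bin 1 (new)  [load 4/29]
  19 → bin 1  [load 23/29]
  4 → bin 1  [load 27/29]
  15 → bin 2 (new)  [load 15/29]
  21 → bin 3 (new)  [load 21/29]
  16 → bin 4 (new)  [load 16/29]
  7 → bin 3  [load 28/29]
  3 → bin 4  [load 19/29]
  17 → bin 5 (new)  [load 17/29]
  8 → bin 4  [load 27/29]
  9 → bin 5  [load 26/29]
  4 → bin 2  [load 19/29]
  4 → bin 2  [load 23/29]
  3 → bin 5  [load 29/29]
5 bins opened.

5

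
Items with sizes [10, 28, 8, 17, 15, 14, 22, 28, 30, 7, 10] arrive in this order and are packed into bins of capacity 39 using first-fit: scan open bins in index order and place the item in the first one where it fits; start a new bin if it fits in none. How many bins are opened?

6

  10 → bin 1 (new)  [load 10/39]
  28 → bin 1  [load 38/39]
  8 → bin 2 (new)  [load 8/39]
  17 → bin 2  [load 25/39]
  15 → bin 3 (new)  [load 15/39]
  14 → bin 2  [load 39/39]
  22 → bin 3  [load 37/39]
  28 → bin 4 (new)  [load 28/39]
  30 → bin 5 (new)  [load 30/39]
  7 → bin 4  [load 35/39]
  10 → bin 6 (new)  [load 10/39]
6 bins opened.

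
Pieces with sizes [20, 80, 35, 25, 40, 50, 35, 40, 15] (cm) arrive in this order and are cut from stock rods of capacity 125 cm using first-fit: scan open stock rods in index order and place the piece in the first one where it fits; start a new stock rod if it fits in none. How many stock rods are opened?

3

  20 → stock rod 1 (new)  [load 20/125]
  80 → stock rod 1  [load 100/125]
  35 → stock rod 2 (new)  [load 35/125]
  25 → stock rod 1  [load 125/125]
  40 → stock rod 2  [load 75/125]
  50 → stock rod 2  [load 125/125]
  35 → stock rod 3 (new)  [load 35/125]
  40 → stock rod 3  [load 75/125]
  15 → stock rod 3  [load 90/125]
3 stock rods opened.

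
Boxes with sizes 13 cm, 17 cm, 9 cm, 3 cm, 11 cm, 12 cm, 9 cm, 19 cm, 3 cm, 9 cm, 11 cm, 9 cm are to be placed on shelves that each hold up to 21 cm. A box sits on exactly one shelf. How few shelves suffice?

Total = 19 + 17 + 13 + 12 + 11 + 11 + 9 + 9 + 9 + 9 + 3 + 3 = 125 cm.
Lower bound: ⌈125/21⌉ = 6 shelves.
A packing using 7 shelves:
  shelf 1: 19 = 19
  shelf 2: 17 + 3 = 20
  shelf 3: 13 + 3 = 16
  shelf 4: 12 + 9 = 21
  shelf 5: 11 + 9 = 20
  shelf 6: 11 + 9 = 20
  shelf 7: 9 = 9
No arrangement into 6 shelves stays within capacity, so 7 is optimal.

7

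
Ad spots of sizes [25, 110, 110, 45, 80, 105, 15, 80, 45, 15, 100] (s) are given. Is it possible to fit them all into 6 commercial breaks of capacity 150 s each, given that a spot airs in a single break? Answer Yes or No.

Yes

A valid assignment using 6 commercial breaks:
  break 1: 110 + 25 + 15 = 150
  break 2: 110 + 15 = 125
  break 3: 105 + 45 = 150
  break 4: 100 + 45 = 145
  break 5: 80 = 80
  break 6: 80 = 80
Every load is within 150 s, so 6 commercial breaks suffice.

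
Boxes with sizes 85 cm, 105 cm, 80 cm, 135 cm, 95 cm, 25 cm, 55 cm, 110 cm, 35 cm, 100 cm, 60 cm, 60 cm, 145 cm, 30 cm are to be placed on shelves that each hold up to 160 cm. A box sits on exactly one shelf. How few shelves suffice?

Total = 145 + 135 + 110 + 105 + 100 + 95 + 85 + 80 + 60 + 60 + 55 + 35 + 30 + 25 = 1120 cm.
Lower bound: ⌈1120/160⌉ = 7 shelves.
A packing using 8 shelves:
  shelf 1: 145 = 145
  shelf 2: 135 + 25 = 160
  shelf 3: 110 + 35 = 145
  shelf 4: 105 + 55 = 160
  shelf 5: 100 + 60 = 160
  shelf 6: 95 + 60 = 155
  shelf 7: 85 + 30 = 115
  shelf 8: 80 = 80
No arrangement into 7 shelves stays within capacity, so 8 is optimal.

8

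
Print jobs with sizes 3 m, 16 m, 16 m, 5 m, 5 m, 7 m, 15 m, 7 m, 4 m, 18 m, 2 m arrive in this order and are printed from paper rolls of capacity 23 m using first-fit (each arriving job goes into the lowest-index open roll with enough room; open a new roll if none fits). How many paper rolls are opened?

5

  3 → roll 1 (new)  [load 3/23]
  16 → roll 1  [load 19/23]
  16 → roll 2 (new)  [load 16/23]
  5 → roll 2  [load 21/23]
  5 → roll 3 (new)  [load 5/23]
  7 → roll 3  [load 12/23]
  15 → roll 4 (new)  [load 15/23]
  7 → roll 3  [load 19/23]
  4 → roll 1  [load 23/23]
  18 → roll 5 (new)  [load 18/23]
  2 → roll 2  [load 23/23]
5 paper rolls opened.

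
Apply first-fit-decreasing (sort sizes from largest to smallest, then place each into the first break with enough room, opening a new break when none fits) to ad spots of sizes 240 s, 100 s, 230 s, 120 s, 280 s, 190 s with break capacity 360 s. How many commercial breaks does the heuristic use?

4

Sorted descending: 280, 240, 230, 190, 120, 100.
  280 → break 1 (new)  [load 280/360]
  240 → break 2 (new)  [load 240/360]
  230 → break 3 (new)  [load 230/360]
  190 → break 4 (new)  [load 190/360]
  120 → break 2  [load 360/360]
  100 → break 3  [load 330/360]
4 commercial breaks opened.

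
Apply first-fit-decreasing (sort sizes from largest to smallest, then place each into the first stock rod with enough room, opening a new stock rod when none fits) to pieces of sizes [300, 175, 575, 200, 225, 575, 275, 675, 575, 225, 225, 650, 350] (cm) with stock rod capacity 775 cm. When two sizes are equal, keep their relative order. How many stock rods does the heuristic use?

Sorted descending: 675, 650, 575, 575, 575, 350, 300, 275, 225, 225, 225, 200, 175.
  675 → stock rod 1 (new)  [load 675/775]
  650 → stock rod 2 (new)  [load 650/775]
  575 → stock rod 3 (new)  [load 575/775]
  575 → stock rod 4 (new)  [load 575/775]
  575 → stock rod 5 (new)  [load 575/775]
  350 → stock rod 6 (new)  [load 350/775]
  300 → stock rod 6  [load 650/775]
  275 → stock rod 7 (new)  [load 275/775]
  225 → stock rod 7  [load 500/775]
  225 → stock rod 7  [load 725/775]
  225 → stock rod 8 (new)  [load 225/775]
  200 → stock rod 3  [load 775/775]
  175 → stock rod 4  [load 750/775]
8 stock rods opened.

8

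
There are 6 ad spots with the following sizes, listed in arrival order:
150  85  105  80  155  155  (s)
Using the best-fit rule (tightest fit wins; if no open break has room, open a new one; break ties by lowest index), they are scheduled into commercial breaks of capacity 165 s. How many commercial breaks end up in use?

  150 → break 1 (new)  [load 150/165]
  85 → break 2 (new)  [load 85/165]
  105 → break 3 (new)  [load 105/165]
  80 → break 2  [load 165/165]
  155 → break 4 (new)  [load 155/165]
  155 → break 5 (new)  [load 155/165]
5 commercial breaks opened.

5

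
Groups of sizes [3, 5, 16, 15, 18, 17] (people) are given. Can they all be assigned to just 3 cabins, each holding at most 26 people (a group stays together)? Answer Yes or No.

No

Total = 74 people; ⌈74/26⌉ = 3.
4 groups each exceed half the capacity and cannot share a cabin, forcing at least 4 cabins.
At least 4 cabins are required, but only 3 are allowed.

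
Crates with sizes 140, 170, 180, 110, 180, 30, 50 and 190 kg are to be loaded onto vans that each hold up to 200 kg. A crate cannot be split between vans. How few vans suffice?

6

Total = 190 + 180 + 180 + 170 + 140 + 110 + 50 + 30 = 1050 kg.
Lower bound: ⌈1050/200⌉ = 6 vans.
A packing using 6 vans:
  van 1: 190 = 190
  van 2: 180 = 180
  van 3: 180 = 180
  van 4: 170 + 30 = 200
  van 5: 140 + 50 = 190
  van 6: 110 = 110
This matches the lower bound, so 6 is optimal.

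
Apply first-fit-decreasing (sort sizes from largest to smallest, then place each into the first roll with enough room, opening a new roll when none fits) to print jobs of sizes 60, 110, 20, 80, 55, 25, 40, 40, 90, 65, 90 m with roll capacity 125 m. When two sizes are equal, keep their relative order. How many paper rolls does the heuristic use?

6

Sorted descending: 110, 90, 90, 80, 65, 60, 55, 40, 40, 25, 20.
  110 → roll 1 (new)  [load 110/125]
  90 → roll 2 (new)  [load 90/125]
  90 → roll 3 (new)  [load 90/125]
  80 → roll 4 (new)  [load 80/125]
  65 → roll 5 (new)  [load 65/125]
  60 → roll 5  [load 125/125]
  55 → roll 6 (new)  [load 55/125]
  40 → roll 4  [load 120/125]
  40 → roll 6  [load 95/125]
  25 → roll 2  [load 115/125]
  20 → roll 3  [load 110/125]
6 paper rolls opened.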